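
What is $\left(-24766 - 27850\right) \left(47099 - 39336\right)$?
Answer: $-408458008$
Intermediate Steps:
$\left(-24766 - 27850\right) \left(47099 - 39336\right) = \left(-52616\right) 7763 = -408458008$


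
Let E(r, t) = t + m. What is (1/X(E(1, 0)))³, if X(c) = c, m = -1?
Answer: -1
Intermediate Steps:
E(r, t) = -1 + t (E(r, t) = t - 1 = -1 + t)
(1/X(E(1, 0)))³ = (1/(-1 + 0))³ = (1/(-1))³ = (-1)³ = -1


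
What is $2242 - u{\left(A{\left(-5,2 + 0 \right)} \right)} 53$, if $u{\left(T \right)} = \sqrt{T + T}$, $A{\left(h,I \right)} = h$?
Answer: $2242 - 53 i \sqrt{10} \approx 2242.0 - 167.6 i$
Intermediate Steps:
$u{\left(T \right)} = \sqrt{2} \sqrt{T}$ ($u{\left(T \right)} = \sqrt{2 T} = \sqrt{2} \sqrt{T}$)
$2242 - u{\left(A{\left(-5,2 + 0 \right)} \right)} 53 = 2242 - \sqrt{2} \sqrt{-5} \cdot 53 = 2242 - \sqrt{2} i \sqrt{5} \cdot 53 = 2242 - i \sqrt{10} \cdot 53 = 2242 - 53 i \sqrt{10}$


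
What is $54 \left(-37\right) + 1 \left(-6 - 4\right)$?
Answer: $-2008$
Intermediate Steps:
$54 \left(-37\right) + 1 \left(-6 - 4\right) = -1998 + 1 \left(-10\right) = -1998 - 10 = -2008$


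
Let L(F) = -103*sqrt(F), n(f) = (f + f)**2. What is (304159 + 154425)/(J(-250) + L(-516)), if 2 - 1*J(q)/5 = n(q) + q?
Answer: -143163046040/389839265461 + 23617076*I*sqrt(129)/389839265461 ≈ -0.36724 + 0.00068807*I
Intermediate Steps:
n(f) = 4*f**2 (n(f) = (2*f)**2 = 4*f**2)
J(q) = 10 - 20*q**2 - 5*q (J(q) = 10 - 5*(4*q**2 + q) = 10 - 5*(q + 4*q**2) = 10 + (-20*q**2 - 5*q) = 10 - 20*q**2 - 5*q)
(304159 + 154425)/(J(-250) + L(-516)) = (304159 + 154425)/((10 - 20*(-250)**2 - 5*(-250)) - 206*I*sqrt(129)) = 458584/((10 - 20*62500 + 1250) - 206*I*sqrt(129)) = 458584/((10 - 1250000 + 1250) - 206*I*sqrt(129)) = 458584/(-1248740 - 206*I*sqrt(129))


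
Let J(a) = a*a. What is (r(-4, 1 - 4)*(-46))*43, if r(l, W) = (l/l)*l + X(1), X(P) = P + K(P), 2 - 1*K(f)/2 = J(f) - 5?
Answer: -17802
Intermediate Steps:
J(a) = a²
K(f) = 14 - 2*f² (K(f) = 4 - 2*(f² - 5) = 4 - 2*(-5 + f²) = 4 + (10 - 2*f²) = 14 - 2*f²)
X(P) = 14 + P - 2*P² (X(P) = P + (14 - 2*P²) = 14 + P - 2*P²)
r(l, W) = 13 + l (r(l, W) = (l/l)*l + (14 + 1 - 2*1²) = 1*l + (14 + 1 - 2*1) = l + (14 + 1 - 2) = l + 13 = 13 + l)
(r(-4, 1 - 4)*(-46))*43 = ((13 - 4)*(-46))*43 = (9*(-46))*43 = -414*43 = -17802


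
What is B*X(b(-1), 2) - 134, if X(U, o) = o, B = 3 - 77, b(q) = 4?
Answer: -282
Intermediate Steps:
B = -74
B*X(b(-1), 2) - 134 = -74*2 - 134 = -148 - 134 = -282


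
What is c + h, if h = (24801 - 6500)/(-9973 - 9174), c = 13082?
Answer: 250462753/19147 ≈ 13081.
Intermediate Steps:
h = -18301/19147 (h = 18301/(-19147) = 18301*(-1/19147) = -18301/19147 ≈ -0.95582)
c + h = 13082 - 18301/19147 = 250462753/19147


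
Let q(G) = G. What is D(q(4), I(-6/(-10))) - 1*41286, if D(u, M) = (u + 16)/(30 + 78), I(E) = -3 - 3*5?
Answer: -1114717/27 ≈ -41286.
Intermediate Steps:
I(E) = -18 (I(E) = -3 - 15 = -18)
D(u, M) = 4/27 + u/108 (D(u, M) = (16 + u)/108 = (16 + u)*(1/108) = 4/27 + u/108)
D(q(4), I(-6/(-10))) - 1*41286 = (4/27 + (1/108)*4) - 1*41286 = (4/27 + 1/27) - 41286 = 5/27 - 41286 = -1114717/27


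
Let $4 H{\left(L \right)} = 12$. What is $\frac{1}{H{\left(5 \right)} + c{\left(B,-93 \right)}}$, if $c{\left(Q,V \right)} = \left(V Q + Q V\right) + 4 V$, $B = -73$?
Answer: $\frac{1}{13209} \approx 7.5706 \cdot 10^{-5}$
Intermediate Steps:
$H{\left(L \right)} = 3$ ($H{\left(L \right)} = \frac{1}{4} \cdot 12 = 3$)
$c{\left(Q,V \right)} = 4 V + 2 Q V$ ($c{\left(Q,V \right)} = \left(Q V + Q V\right) + 4 V = 2 Q V + 4 V = 4 V + 2 Q V$)
$\frac{1}{H{\left(5 \right)} + c{\left(B,-93 \right)}} = \frac{1}{3 + 2 \left(-93\right) \left(2 - 73\right)} = \frac{1}{3 + 2 \left(-93\right) \left(-71\right)} = \frac{1}{3 + 13206} = \frac{1}{13209}$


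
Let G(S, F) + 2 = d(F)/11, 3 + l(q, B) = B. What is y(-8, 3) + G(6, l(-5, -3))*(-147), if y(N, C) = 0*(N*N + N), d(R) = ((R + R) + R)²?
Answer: -44394/11 ≈ -4035.8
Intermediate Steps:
l(q, B) = -3 + B
d(R) = 9*R² (d(R) = (2*R + R)² = (3*R)² = 9*R²)
y(N, C) = 0 (y(N, C) = 0*(N² + N) = 0*(N + N²) = 0)
G(S, F) = -2 + 9*F²/11 (G(S, F) = -2 + (9*F²)/11 = -2 + (9*F²)*(1/11) = -2 + 9*F²/11)
y(-8, 3) + G(6, l(-5, -3))*(-147) = 0 + (-2 + 9*(-3 - 3)²/11)*(-147) = 0 + (-2 + (9/11)*(-6)²)*(-147) = 0 + (-2 + (9/11)*36)*(-147) = 0 + (-2 + 324/11)*(-147) = 0 + (302/11)*(-147) = 0 - 44394/11 = -44394/11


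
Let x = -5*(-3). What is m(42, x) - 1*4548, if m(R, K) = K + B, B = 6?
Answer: -4527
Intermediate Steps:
x = 15
m(R, K) = 6 + K (m(R, K) = K + 6 = 6 + K)
m(42, x) - 1*4548 = (6 + 15) - 1*4548 = 21 - 4548 = -4527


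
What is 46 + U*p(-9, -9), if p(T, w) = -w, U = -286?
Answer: -2528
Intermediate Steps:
46 + U*p(-9, -9) = 46 - (-286)*(-9) = 46 - 286*9 = 46 - 2574 = -2528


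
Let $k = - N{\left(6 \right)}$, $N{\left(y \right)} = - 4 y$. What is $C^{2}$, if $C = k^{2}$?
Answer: $331776$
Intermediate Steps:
$k = 24$ ($k = - \left(-4\right) 6 = \left(-1\right) \left(-24\right) = 24$)
$C = 576$ ($C = 24^{2} = 576$)
$C^{2} = 576^{2} = 331776$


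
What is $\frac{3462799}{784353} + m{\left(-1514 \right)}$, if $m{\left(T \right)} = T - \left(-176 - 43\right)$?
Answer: $- \frac{1012274336}{784353} \approx -1290.6$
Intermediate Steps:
$m{\left(T \right)} = 219 + T$ ($m{\left(T \right)} = T - -219 = T + 219 = 219 + T$)
$\frac{3462799}{784353} + m{\left(-1514 \right)} = \frac{3462799}{784353} + \left(219 - 1514\right) = 3462799 \cdot \frac{1}{784353} - 1295 = \frac{3462799}{784353} - 1295 = - \frac{1012274336}{784353}$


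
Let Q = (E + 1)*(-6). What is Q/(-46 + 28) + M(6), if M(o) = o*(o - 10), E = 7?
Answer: -64/3 ≈ -21.333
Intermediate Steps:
M(o) = o*(-10 + o)
Q = -48 (Q = (7 + 1)*(-6) = 8*(-6) = -48)
Q/(-46 + 28) + M(6) = -48/(-46 + 28) + 6*(-10 + 6) = -48/(-18) + 6*(-4) = -1/18*(-48) - 24 = 8/3 - 24 = -64/3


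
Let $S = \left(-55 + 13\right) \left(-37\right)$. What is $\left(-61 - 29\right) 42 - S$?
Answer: $-5334$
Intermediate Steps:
$S = 1554$ ($S = \left(-42\right) \left(-37\right) = 1554$)
$\left(-61 - 29\right) 42 - S = \left(-61 - 29\right) 42 - 1554 = \left(-90\right) 42 - 1554 = -3780 - 1554 = -5334$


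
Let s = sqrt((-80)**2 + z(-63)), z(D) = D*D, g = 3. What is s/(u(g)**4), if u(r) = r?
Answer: sqrt(10369)/81 ≈ 1.2571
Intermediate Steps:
z(D) = D**2
s = sqrt(10369) (s = sqrt((-80)**2 + (-63)**2) = sqrt(6400 + 3969) = sqrt(10369) ≈ 101.83)
s/(u(g)**4) = sqrt(10369)/(3**4) = sqrt(10369)/81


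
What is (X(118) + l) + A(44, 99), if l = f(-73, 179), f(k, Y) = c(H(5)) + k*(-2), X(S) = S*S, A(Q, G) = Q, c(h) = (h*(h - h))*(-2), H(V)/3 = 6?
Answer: 14114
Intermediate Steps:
H(V) = 18 (H(V) = 3*6 = 18)
c(h) = 0 (c(h) = (h*0)*(-2) = 0*(-2) = 0)
X(S) = S**2
f(k, Y) = -2*k (f(k, Y) = 0 + k*(-2) = 0 - 2*k = -2*k)
l = 146 (l = -2*(-73) = 146)
(X(118) + l) + A(44, 99) = (118**2 + 146) + 44 = (13924 + 146) + 44 = 14070 + 44 = 14114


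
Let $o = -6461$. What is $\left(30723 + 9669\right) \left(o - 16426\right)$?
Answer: $-924451704$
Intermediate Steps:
$\left(30723 + 9669\right) \left(o - 16426\right) = \left(30723 + 9669\right) \left(-6461 - 16426\right) = 40392 \left(-22887\right) = -924451704$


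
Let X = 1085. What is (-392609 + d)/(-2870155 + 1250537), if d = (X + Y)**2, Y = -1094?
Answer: 196264/809809 ≈ 0.24236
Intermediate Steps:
d = 81 (d = (1085 - 1094)**2 = (-9)**2 = 81)
(-392609 + d)/(-2870155 + 1250537) = (-392609 + 81)/(-2870155 + 1250537) = -392528/(-1619618) = -392528*(-1/1619618) = 196264/809809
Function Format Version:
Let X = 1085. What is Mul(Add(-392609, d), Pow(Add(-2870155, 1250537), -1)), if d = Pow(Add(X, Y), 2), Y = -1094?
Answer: Rational(196264, 809809) ≈ 0.24236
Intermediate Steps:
d = 81 (d = Pow(Add(1085, -1094), 2) = Pow(-9, 2) = 81)
Mul(Add(-392609, d), Pow(Add(-2870155, 1250537), -1)) = Mul(Add(-392609, 81), Pow(Add(-2870155, 1250537), -1)) = Mul(-392528, Pow(-1619618, -1)) = Mul(-392528, Rational(-1, 1619618)) = Rational(196264, 809809)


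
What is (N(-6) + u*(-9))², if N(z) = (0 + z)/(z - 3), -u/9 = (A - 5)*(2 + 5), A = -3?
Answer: 185123236/9 ≈ 2.0569e+7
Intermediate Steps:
u = 504 (u = -9*(-3 - 5)*(2 + 5) = -(-72)*7 = -9*(-56) = 504)
N(z) = z/(-3 + z)
(N(-6) + u*(-9))² = (-6/(-3 - 6) + 504*(-9))² = (-6/(-9) - 4536)² = (-6*(-⅑) - 4536)² = (⅔ - 4536)² = (-13606/3)² = 185123236/9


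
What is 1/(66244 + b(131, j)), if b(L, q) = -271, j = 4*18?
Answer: 1/65973 ≈ 1.5158e-5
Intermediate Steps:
j = 72
1/(66244 + b(131, j)) = 1/(66244 - 271) = 1/65973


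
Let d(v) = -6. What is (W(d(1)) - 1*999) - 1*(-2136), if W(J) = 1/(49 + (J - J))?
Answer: 55714/49 ≈ 1137.0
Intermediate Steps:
W(J) = 1/49 (W(J) = 1/(49 + 0) = 1/49)
(W(d(1)) - 1*999) - 1*(-2136) = (1/49 - 1*999) - 1*(-2136) = (1/49 - 999) + 2136 = -48950/49 + 2136 = 55714/49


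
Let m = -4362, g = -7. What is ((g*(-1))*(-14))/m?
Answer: 49/2181 ≈ 0.022467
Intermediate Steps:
((g*(-1))*(-14))/m = (-7*(-1)*(-14))/(-4362) = (7*(-14))*(-1/4362) = -98*(-1/4362) = 49/2181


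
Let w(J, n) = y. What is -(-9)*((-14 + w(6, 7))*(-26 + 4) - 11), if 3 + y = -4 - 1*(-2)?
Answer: 3663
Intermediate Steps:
y = -5 (y = -3 + (-4 - 1*(-2)) = -3 + (-4 + 2) = -3 - 2 = -5)
w(J, n) = -5
-(-9)*((-14 + w(6, 7))*(-26 + 4) - 11) = -(-9)*((-14 - 5)*(-26 + 4) - 11) = -(-9)*(-19*(-22) - 11) = -(-9)*(418 - 11) = -(-9)*407 = -1*(-3663) = 3663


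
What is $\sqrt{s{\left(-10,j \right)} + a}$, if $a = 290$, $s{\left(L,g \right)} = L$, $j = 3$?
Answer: $2 \sqrt{70} \approx 16.733$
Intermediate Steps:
$\sqrt{s{\left(-10,j \right)} + a} = \sqrt{-10 + 290} = \sqrt{280} = 2 \sqrt{70}$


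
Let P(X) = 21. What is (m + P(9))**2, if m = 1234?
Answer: 1575025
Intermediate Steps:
(m + P(9))**2 = (1234 + 21)**2 = 1255**2 = 1575025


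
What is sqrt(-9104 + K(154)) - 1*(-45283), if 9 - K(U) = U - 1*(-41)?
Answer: 45283 + I*sqrt(9290) ≈ 45283.0 + 96.385*I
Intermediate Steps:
K(U) = -32 - U (K(U) = 9 - (U - 1*(-41)) = 9 - (U + 41) = 9 - (41 + U) = 9 + (-41 - U) = -32 - U)
sqrt(-9104 + K(154)) - 1*(-45283) = sqrt(-9104 + (-32 - 1*154)) - 1*(-45283) = sqrt(-9104 + (-32 - 154)) + 45283 = sqrt(-9104 - 186) + 45283 = sqrt(-9290) + 45283 = I*sqrt(9290) + 45283 = 45283 + I*sqrt(9290)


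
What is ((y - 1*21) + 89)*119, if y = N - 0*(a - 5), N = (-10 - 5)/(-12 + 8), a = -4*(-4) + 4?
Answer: 34153/4 ≈ 8538.3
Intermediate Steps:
a = 20 (a = 16 + 4 = 20)
N = 15/4 (N = -15/(-4) = -15*(-¼) = 15/4 ≈ 3.7500)
y = 15/4 (y = 15/4 - 0*(20 - 5) = 15/4 - 0*15 = 15/4 - 1*0 = 15/4 + 0 = 15/4 ≈ 3.7500)
((y - 1*21) + 89)*119 = ((15/4 - 1*21) + 89)*119 = ((15/4 - 21) + 89)*119 = (-69/4 + 89)*119 = (287/4)*119 = 34153/4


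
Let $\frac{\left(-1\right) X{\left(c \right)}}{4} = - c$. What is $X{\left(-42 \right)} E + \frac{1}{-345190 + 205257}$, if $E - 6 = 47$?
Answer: $- \frac{1245963433}{139933} \approx -8904.0$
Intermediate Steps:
$E = 53$ ($E = 6 + 47 = 53$)
$X{\left(c \right)} = 4 c$ ($X{\left(c \right)} = - 4 \left(- c\right) = 4 c$)
$X{\left(-42 \right)} E + \frac{1}{-345190 + 205257} = 4 \left(-42\right) 53 + \frac{1}{-345190 + 205257} = \left(-168\right) 53 + \frac{1}{-139933} = -8904 - \frac{1}{139933} = - \frac{1245963433}{139933}$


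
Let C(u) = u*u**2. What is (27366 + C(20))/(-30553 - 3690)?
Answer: -35366/34243 ≈ -1.0328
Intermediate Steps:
C(u) = u**3
(27366 + C(20))/(-30553 - 3690) = (27366 + 20**3)/(-30553 - 3690) = (27366 + 8000)/(-34243) = 35366*(-1/34243) = -35366/34243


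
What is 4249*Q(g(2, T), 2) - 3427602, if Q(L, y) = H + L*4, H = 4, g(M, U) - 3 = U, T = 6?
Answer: -3257642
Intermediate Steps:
g(M, U) = 3 + U
Q(L, y) = 4 + 4*L (Q(L, y) = 4 + L*4 = 4 + 4*L)
4249*Q(g(2, T), 2) - 3427602 = 4249*(4 + 4*(3 + 6)) - 3427602 = 4249*(4 + 4*9) - 3427602 = 4249*(4 + 36) - 3427602 = 4249*40 - 3427602 = 169960 - 3427602 = -3257642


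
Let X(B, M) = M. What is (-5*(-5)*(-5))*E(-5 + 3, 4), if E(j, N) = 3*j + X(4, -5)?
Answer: 1375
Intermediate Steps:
E(j, N) = -5 + 3*j (E(j, N) = 3*j - 5 = -5 + 3*j)
(-5*(-5)*(-5))*E(-5 + 3, 4) = (-5*(-5)*(-5))*(-5 + 3*(-5 + 3)) = (25*(-5))*(-5 + 3*(-2)) = -125*(-5 - 6) = -125*(-11) = 1375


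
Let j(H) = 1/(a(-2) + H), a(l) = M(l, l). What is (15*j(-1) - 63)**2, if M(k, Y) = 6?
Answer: 3600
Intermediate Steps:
a(l) = 6
j(H) = 1/(6 + H)
(15*j(-1) - 63)**2 = (15/(6 - 1) - 63)**2 = (15/5 - 63)**2 = (15*(1/5) - 63)**2 = (3 - 63)**2 = (-60)**2 = 3600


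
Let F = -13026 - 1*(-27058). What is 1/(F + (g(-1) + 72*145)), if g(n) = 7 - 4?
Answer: 1/24475 ≈ 4.0858e-5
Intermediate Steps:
g(n) = 3
F = 14032 (F = -13026 + 27058 = 14032)
1/(F + (g(-1) + 72*145)) = 1/(14032 + (3 + 72*145)) = 1/(14032 + (3 + 10440)) = 1/(14032 + 10443) = 1/24475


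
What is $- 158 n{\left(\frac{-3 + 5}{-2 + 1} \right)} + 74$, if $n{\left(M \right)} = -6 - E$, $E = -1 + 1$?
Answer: $1022$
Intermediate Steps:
$E = 0$
$n{\left(M \right)} = -6$ ($n{\left(M \right)} = -6 - 0 = -6 + 0 = -6$)
$- 158 n{\left(\frac{-3 + 5}{-2 + 1} \right)} + 74 = \left(-158\right) \left(-6\right) + 74 = 948 + 74 = 1022$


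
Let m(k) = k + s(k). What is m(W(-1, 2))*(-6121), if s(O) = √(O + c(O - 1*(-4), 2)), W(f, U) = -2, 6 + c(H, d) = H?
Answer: 12242 - 6121*I*√6 ≈ 12242.0 - 14993.0*I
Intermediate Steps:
c(H, d) = -6 + H
s(O) = √(-2 + 2*O) (s(O) = √(O + (-6 + (O - 1*(-4)))) = √(O + (-6 + (O + 4))) = √(O + (-6 + (4 + O))) = √(O + (-2 + O)) = √(-2 + 2*O))
m(k) = k + √(-2 + 2*k)
m(W(-1, 2))*(-6121) = (-2 + √(-2 + 2*(-2)))*(-6121) = (-2 + √(-2 - 4))*(-6121) = (-2 + √(-6))*(-6121) = (-2 + I*√6)*(-6121) = 12242 - 6121*I*√6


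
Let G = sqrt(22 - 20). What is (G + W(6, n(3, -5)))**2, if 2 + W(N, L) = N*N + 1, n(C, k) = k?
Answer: (35 + sqrt(2))**2 ≈ 1326.0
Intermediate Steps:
G = sqrt(2) ≈ 1.4142
W(N, L) = -1 + N**2 (W(N, L) = -2 + (N*N + 1) = -2 + (N**2 + 1) = -2 + (1 + N**2) = -1 + N**2)
(G + W(6, n(3, -5)))**2 = (sqrt(2) + (-1 + 6**2))**2 = (sqrt(2) + (-1 + 36))**2 = (sqrt(2) + 35)**2 = (35 + sqrt(2))**2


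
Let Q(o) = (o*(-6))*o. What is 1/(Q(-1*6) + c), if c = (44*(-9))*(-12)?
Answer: 1/4536 ≈ 0.00022046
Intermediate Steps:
Q(o) = -6*o² (Q(o) = (-6*o)*o = -6*o²)
c = 4752 (c = -396*(-12) = 4752)
1/(Q(-1*6) + c) = 1/(-6*(-1*6)² + 4752) = 1/(-6*(-6)² + 4752) = 1/(-6*36 + 4752) = 1/(-216 + 4752) = 1/4536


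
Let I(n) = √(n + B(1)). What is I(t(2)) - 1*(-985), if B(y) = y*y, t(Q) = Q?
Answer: 985 + √3 ≈ 986.73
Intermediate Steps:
B(y) = y²
I(n) = √(1 + n) (I(n) = √(n + 1²) = √(n + 1) = √(1 + n))
I(t(2)) - 1*(-985) = √(1 + 2) - 1*(-985) = √3 + 985 = 985 + √3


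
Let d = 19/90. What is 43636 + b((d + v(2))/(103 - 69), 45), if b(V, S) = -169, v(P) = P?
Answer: 43467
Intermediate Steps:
d = 19/90 (d = 19*(1/90) = 19/90 ≈ 0.21111)
43636 + b((d + v(2))/(103 - 69), 45) = 43636 - 169 = 43467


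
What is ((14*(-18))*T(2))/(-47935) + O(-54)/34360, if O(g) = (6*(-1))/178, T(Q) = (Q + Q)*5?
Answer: 3082475559/29317429480 ≈ 0.10514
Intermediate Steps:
T(Q) = 10*Q (T(Q) = (2*Q)*5 = 10*Q)
O(g) = -3/89 (O(g) = -6*1/178 = -3/89)
((14*(-18))*T(2))/(-47935) + O(-54)/34360 = ((14*(-18))*(10*2))/(-47935) - 3/89/34360 = -252*20*(-1/47935) - 3/89*1/34360 = -5040*(-1/47935) - 3/3058040 = 1008/9587 - 3/3058040 = 3082475559/29317429480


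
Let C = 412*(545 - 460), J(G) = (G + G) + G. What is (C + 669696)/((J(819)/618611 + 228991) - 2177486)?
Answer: -15569466767/43048587071 ≈ -0.36167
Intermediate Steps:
J(G) = 3*G (J(G) = 2*G + G = 3*G)
C = 35020 (C = 412*85 = 35020)
(C + 669696)/((J(819)/618611 + 228991) - 2177486) = (35020 + 669696)/(((3*819)/618611 + 228991) - 2177486) = 704716/((2457*(1/618611) + 228991) - 2177486) = 704716/((351/88373 + 228991) - 2177486) = 704716/(20236621994/88373 - 2177486) = 704716/(-172194348284/88373) = 704716*(-88373/172194348284) = -15569466767/43048587071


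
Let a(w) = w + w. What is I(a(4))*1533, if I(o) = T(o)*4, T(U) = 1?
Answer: 6132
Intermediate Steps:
a(w) = 2*w
I(o) = 4 (I(o) = 1*4 = 4)
I(a(4))*1533 = 4*1533 = 6132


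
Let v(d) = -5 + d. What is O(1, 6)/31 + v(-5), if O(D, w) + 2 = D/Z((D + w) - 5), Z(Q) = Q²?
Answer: -1247/124 ≈ -10.056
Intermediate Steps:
O(D, w) = -2 + D/(-5 + D + w)² (O(D, w) = -2 + D/(((D + w) - 5)²) = -2 + D/((-5 + D + w)²) = -2 + D/(-5 + D + w)²)
O(1, 6)/31 + v(-5) = (-2 + 1/(-5 + 1 + 6)²)/31 + (-5 - 5) = (-2 + 1/2²)/31 - 10 = (-2 + 1*(¼))/31 - 10 = (-2 + ¼)/31 - 10 = (1/31)*(-7/4) - 10 = -7/124 - 10 = -1247/124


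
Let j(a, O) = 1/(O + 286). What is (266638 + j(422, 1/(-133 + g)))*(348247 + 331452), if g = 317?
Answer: 9537417375814866/52625 ≈ 1.8123e+11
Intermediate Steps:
j(a, O) = 1/(286 + O)
(266638 + j(422, 1/(-133 + g)))*(348247 + 331452) = (266638 + 1/(286 + 1/(-133 + 317)))*(348247 + 331452) = (266638 + 1/(286 + 1/184))*679699 = (266638 + 1/(52625/184))*679699 = (266638 + 184/52625)*679699 = (14031824934/52625)*679699 = 9537417375814866/52625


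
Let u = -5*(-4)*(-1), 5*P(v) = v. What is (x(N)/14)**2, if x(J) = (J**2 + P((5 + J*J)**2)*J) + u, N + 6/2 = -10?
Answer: 154325622649/4900 ≈ 3.1495e+7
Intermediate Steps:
N = -13 (N = -3 - 10 = -13)
P(v) = v/5
u = -20 (u = 20*(-1) = -20)
x(J) = -20 + J**2 + J*(5 + J**2)**2/5 (x(J) = (J**2 + ((5 + J*J)**2/5)*J) - 20 = (J**2 + ((5 + J**2)**2/5)*J) - 20 = (J**2 + J*(5 + J**2)**2/5) - 20 = -20 + J**2 + J*(5 + J**2)**2/5)
(x(N)/14)**2 = ((-20 + (-13)**2 + (1/5)*(-13)*(5 + (-13)**2)**2)/14)**2 = ((-20 + 169 + (1/5)*(-13)*(5 + 169)**2)*(1/14))**2 = ((-20 + 169 + (1/5)*(-13)*174**2)*(1/14))**2 = ((-20 + 169 + (1/5)*(-13)*30276)*(1/14))**2 = ((-20 + 169 - 393588/5)*(1/14))**2 = (-392843/5*1/14)**2 = (-392843/70)**2 = 154325622649/4900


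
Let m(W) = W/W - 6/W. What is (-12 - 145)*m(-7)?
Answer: -2041/7 ≈ -291.57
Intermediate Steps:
m(W) = 1 - 6/W
(-12 - 145)*m(-7) = (-12 - 145)*((-6 - 7)/(-7)) = -(-157)*(-13)/7 = -157*13/7 = -2041/7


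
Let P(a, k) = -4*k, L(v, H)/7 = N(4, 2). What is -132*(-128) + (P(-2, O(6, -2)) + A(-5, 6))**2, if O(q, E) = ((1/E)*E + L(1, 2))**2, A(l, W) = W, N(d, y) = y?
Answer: 816132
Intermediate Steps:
L(v, H) = 14 (L(v, H) = 7*2 = 14)
O(q, E) = 225 (O(q, E) = ((1/E)*E + 14)**2 = (E/E + 14)**2 = (1 + 14)**2 = 15**2 = 225)
-132*(-128) + (P(-2, O(6, -2)) + A(-5, 6))**2 = -132*(-128) + (-4*225 + 6)**2 = 16896 + (-900 + 6)**2 = 16896 + (-894)**2 = 16896 + 799236 = 816132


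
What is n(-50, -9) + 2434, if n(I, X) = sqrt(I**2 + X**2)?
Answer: 2434 + sqrt(2581) ≈ 2484.8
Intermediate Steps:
n(-50, -9) + 2434 = sqrt((-50)**2 + (-9)**2) + 2434 = sqrt(2500 + 81) + 2434 = sqrt(2581) + 2434 = 2434 + sqrt(2581)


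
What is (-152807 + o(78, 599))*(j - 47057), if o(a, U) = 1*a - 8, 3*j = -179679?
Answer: 16335222150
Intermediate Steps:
j = -59893 (j = (1/3)*(-179679) = -59893)
o(a, U) = -8 + a (o(a, U) = a - 8 = -8 + a)
(-152807 + o(78, 599))*(j - 47057) = (-152807 + (-8 + 78))*(-59893 - 47057) = (-152807 + 70)*(-106950) = -152737*(-106950) = 16335222150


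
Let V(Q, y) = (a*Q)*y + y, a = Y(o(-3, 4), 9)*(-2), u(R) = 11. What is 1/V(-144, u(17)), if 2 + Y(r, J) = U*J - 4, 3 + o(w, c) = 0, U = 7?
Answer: 1/180587 ≈ 5.5375e-6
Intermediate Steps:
o(w, c) = -3 (o(w, c) = -3 + 0 = -3)
Y(r, J) = -6 + 7*J (Y(r, J) = -2 + (7*J - 4) = -2 + (-4 + 7*J) = -6 + 7*J)
a = -114 (a = (-6 + 7*9)*(-2) = (-6 + 63)*(-2) = 57*(-2) = -114)
V(Q, y) = y - 114*Q*y (V(Q, y) = (-114*Q)*y + y = -114*Q*y + y = y - 114*Q*y)
1/V(-144, u(17)) = 1/(11*(1 - 114*(-144))) = 1/(11*(1 + 16416)) = 1/(11*16417) = 1/180587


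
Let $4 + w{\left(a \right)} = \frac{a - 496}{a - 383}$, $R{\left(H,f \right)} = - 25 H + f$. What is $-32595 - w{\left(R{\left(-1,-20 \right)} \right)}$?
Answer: $- \frac{12319889}{378} \approx -32592.0$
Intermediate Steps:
$R{\left(H,f \right)} = f - 25 H$
$w{\left(a \right)} = -4 + \frac{-496 + a}{-383 + a}$ ($w{\left(a \right)} = -4 + \frac{a - 496}{a - 383} = -4 + \frac{-496 + a}{-383 + a}$)
$-32595 - w{\left(R{\left(-1,-20 \right)} \right)} = -32595 - \frac{1036 - 3 \left(-20 - -25\right)}{-383 - -5} = -32595 - \frac{1036 - 3 \left(-20 + 25\right)}{-383 + \left(-20 + 25\right)} = -32595 - \frac{1036 - 15}{-383 + 5} = -32595 - \frac{1036 - 15}{-378} = -32595 - \left(- \frac{1}{378}\right) 1021 = -32595 - - \frac{1021}{378} = -32595 + \frac{1021}{378} = - \frac{12319889}{378}$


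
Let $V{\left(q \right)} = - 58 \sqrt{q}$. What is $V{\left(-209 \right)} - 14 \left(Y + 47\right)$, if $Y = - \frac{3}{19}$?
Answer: $- \frac{12460}{19} - 58 i \sqrt{209} \approx -655.79 - 838.5 i$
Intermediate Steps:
$Y = - \frac{3}{19}$ ($Y = \left(-3\right) \frac{1}{19} = - \frac{3}{19} \approx -0.15789$)
$V{\left(-209 \right)} - 14 \left(Y + 47\right) = - 58 \sqrt{-209} - 14 \left(- \frac{3}{19} + 47\right) = - 58 i \sqrt{209} - \frac{12460}{19} = - \frac{12460}{19} - 58 i \sqrt{209}$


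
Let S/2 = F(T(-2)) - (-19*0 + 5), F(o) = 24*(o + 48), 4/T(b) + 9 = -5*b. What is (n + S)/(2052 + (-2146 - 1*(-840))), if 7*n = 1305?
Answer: 18707/5222 ≈ 3.5823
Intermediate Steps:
n = 1305/7 (n = (⅐)*1305 = 1305/7 ≈ 186.43)
T(b) = 4/(-9 - 5*b)
F(o) = 1152 + 24*o (F(o) = 24*(48 + o) = 1152 + 24*o)
S = 2486 (S = 2*((1152 + 24*(-4/(9 + 5*(-2)))) - (-19*0 + 5)) = 2*((1152 + 24*(-4/(9 - 10))) - (0 + 5)) = 2*((1152 + 24*(-4/(-1))) - 1*5) = 2*((1152 + 24*(-4*(-1))) - 5) = 2*((1152 + 24*4) - 5) = 2*((1152 + 96) - 5) = 2*(1248 - 5) = 2*1243 = 2486)
(n + S)/(2052 + (-2146 - 1*(-840))) = (1305/7 + 2486)/(2052 + (-2146 - 1*(-840))) = 18707/(7*(2052 + (-2146 + 840))) = 18707/(7*(2052 - 1306)) = (18707/7)/746 = (18707/7)*(1/746) = 18707/5222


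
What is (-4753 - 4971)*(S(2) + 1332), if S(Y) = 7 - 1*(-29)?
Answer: -13302432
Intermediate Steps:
S(Y) = 36 (S(Y) = 7 + 29 = 36)
(-4753 - 4971)*(S(2) + 1332) = (-4753 - 4971)*(36 + 1332) = -9724*1368 = -13302432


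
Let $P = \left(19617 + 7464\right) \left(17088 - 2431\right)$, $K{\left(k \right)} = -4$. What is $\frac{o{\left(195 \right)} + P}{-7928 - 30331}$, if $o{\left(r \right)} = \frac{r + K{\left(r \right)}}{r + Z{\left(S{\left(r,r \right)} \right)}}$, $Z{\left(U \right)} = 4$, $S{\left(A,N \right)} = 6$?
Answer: $- \frac{78988317374}{7613541} \approx -10375.0$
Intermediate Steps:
$o{\left(r \right)} = \frac{-4 + r}{4 + r}$ ($o{\left(r \right)} = \frac{r - 4}{r + 4} = \frac{-4 + r}{4 + r}$)
$P = 396926217$ ($P = 27081 \cdot 14657 = 396926217$)
$\frac{o{\left(195 \right)} + P}{-7928 - 30331} = \frac{\frac{-4 + 195}{4 + 195} + 396926217}{-7928 - 30331} = \frac{\frac{1}{199} \cdot 191 + 396926217}{-38259} = \left(\frac{1}{199} \cdot 191 + 396926217\right) \left(- \frac{1}{38259}\right) = \left(\frac{191}{199} + 396926217\right) \left(- \frac{1}{38259}\right) = \frac{78988317374}{199} \left(- \frac{1}{38259}\right) = - \frac{78988317374}{7613541}$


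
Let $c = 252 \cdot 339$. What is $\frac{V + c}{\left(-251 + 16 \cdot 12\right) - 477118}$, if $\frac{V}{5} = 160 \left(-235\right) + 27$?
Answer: $\frac{102437}{477177} \approx 0.21467$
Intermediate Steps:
$c = 85428$
$V = -187865$ ($V = 5 \left(160 \left(-235\right) + 27\right) = 5 \left(-37600 + 27\right) = 5 \left(-37573\right) = -187865$)
$\frac{V + c}{\left(-251 + 16 \cdot 12\right) - 477118} = \frac{-187865 + 85428}{\left(-251 + 16 \cdot 12\right) - 477118} = - \frac{102437}{\left(-251 + 192\right) - 477118} = - \frac{102437}{-59 - 477118} = - \frac{102437}{-477177} = \left(-102437\right) \left(- \frac{1}{477177}\right) = \frac{102437}{477177}$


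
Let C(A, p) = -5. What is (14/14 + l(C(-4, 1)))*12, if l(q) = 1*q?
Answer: -48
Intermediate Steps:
l(q) = q
(14/14 + l(C(-4, 1)))*12 = (14/14 - 5)*12 = (14*(1/14) - 5)*12 = (1 - 5)*12 = -4*12 = -48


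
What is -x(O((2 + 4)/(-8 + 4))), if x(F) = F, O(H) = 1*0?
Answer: 0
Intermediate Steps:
O(H) = 0
-x(O((2 + 4)/(-8 + 4))) = -1*0 = 0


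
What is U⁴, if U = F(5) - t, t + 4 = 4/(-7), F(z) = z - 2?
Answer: 7890481/2401 ≈ 3286.3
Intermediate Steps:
F(z) = -2 + z
t = -32/7 (t = -4 + 4/(-7) = -4 + 4*(-⅐) = -4 - 4/7 = -32/7 ≈ -4.5714)
U = 53/7 (U = (-2 + 5) - 1*(-32/7) = 3 + 32/7 = 53/7 ≈ 7.5714)
U⁴ = (53/7)⁴ = 7890481/2401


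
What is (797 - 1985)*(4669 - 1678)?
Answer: -3553308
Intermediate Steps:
(797 - 1985)*(4669 - 1678) = -1188*2991 = -3553308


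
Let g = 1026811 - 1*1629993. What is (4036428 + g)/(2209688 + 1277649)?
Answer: 3433246/3487337 ≈ 0.98449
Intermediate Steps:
g = -603182 (g = 1026811 - 1629993 = -603182)
(4036428 + g)/(2209688 + 1277649) = (4036428 - 603182)/(2209688 + 1277649) = 3433246/3487337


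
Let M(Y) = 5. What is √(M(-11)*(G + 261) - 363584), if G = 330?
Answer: I*√360629 ≈ 600.52*I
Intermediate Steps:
√(M(-11)*(G + 261) - 363584) = √(5*(330 + 261) - 363584) = √(5*591 - 363584) = √(2955 - 363584) = √(-360629) = I*√360629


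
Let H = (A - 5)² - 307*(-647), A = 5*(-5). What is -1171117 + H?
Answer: -971588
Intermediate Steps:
A = -25
H = 199529 (H = (-25 - 5)² - 307*(-647) = (-30)² + 198629 = 900 + 198629 = 199529)
-1171117 + H = -1171117 + 199529 = -971588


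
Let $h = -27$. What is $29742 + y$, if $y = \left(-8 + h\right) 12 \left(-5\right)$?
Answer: $31842$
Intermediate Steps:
$y = 2100$ ($y = \left(-8 - 27\right) 12 \left(-5\right) = \left(-35\right) \left(-60\right) = 2100$)
$29742 + y = 29742 + 2100 = 31842$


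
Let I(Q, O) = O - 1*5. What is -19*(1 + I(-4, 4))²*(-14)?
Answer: 0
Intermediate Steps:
I(Q, O) = -5 + O (I(Q, O) = O - 5 = -5 + O)
-19*(1 + I(-4, 4))²*(-14) = -19*(1 + (-5 + 4))²*(-14) = -19*(1 - 1)²*(-14) = -19*0²*(-14) = -19*0*(-14) = 0*(-14) = 0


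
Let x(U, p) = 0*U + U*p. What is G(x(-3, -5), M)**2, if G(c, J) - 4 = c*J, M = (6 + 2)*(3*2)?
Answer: 524176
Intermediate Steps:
x(U, p) = U*p (x(U, p) = 0 + U*p = U*p)
M = 48 (M = 8*6 = 48)
G(c, J) = 4 + J*c (G(c, J) = 4 + c*J = 4 + J*c)
G(x(-3, -5), M)**2 = (4 + 48*(-3*(-5)))**2 = (4 + 48*15)**2 = (4 + 720)**2 = 724**2 = 524176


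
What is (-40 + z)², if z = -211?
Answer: 63001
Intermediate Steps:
(-40 + z)² = (-40 - 211)² = (-251)² = 63001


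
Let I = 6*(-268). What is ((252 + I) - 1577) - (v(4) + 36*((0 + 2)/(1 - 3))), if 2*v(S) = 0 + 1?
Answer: -5795/2 ≈ -2897.5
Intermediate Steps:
I = -1608
v(S) = 1/2 (v(S) = (0 + 1)/2 = (1/2)*1 = 1/2)
((252 + I) - 1577) - (v(4) + 36*((0 + 2)/(1 - 3))) = ((252 - 1608) - 1577) - (1/2 + 36*((0 + 2)/(1 - 3))) = (-1356 - 1577) - (1/2 + 36*(2/(-2))) = -2933 - (1/2 + 36*(2*(-1/2))) = -2933 - (1/2 + 36*(-1)) = -2933 - (1/2 - 36) = -2933 - 1*(-71/2) = -2933 + 71/2 = -5795/2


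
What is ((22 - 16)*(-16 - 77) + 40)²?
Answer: 268324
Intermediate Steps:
((22 - 16)*(-16 - 77) + 40)² = (6*(-93) + 40)² = (-558 + 40)² = (-518)² = 268324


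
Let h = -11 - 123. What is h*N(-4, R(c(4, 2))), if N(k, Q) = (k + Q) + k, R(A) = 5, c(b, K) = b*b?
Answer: 402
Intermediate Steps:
c(b, K) = b²
N(k, Q) = Q + 2*k (N(k, Q) = (Q + k) + k = Q + 2*k)
h = -134
h*N(-4, R(c(4, 2))) = -134*(5 + 2*(-4)) = -134*(5 - 8) = -134*(-3) = 402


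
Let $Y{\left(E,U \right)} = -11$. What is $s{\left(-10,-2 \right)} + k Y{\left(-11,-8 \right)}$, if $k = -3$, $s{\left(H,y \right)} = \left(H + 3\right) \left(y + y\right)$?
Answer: $61$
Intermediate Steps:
$s{\left(H,y \right)} = 2 y \left(3 + H\right)$ ($s{\left(H,y \right)} = \left(3 + H\right) 2 y = 2 y \left(3 + H\right)$)
$s{\left(-10,-2 \right)} + k Y{\left(-11,-8 \right)} = 2 \left(-2\right) \left(3 - 10\right) - -33 = 2 \left(-2\right) \left(-7\right) + 33 = 28 + 33 = 61$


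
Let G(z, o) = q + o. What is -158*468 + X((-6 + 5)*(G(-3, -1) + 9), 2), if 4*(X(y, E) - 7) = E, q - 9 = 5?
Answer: -147873/2 ≈ -73937.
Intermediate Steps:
q = 14 (q = 9 + 5 = 14)
G(z, o) = 14 + o
X(y, E) = 7 + E/4
-158*468 + X((-6 + 5)*(G(-3, -1) + 9), 2) = -158*468 + (7 + (¼)*2) = -73944 + (7 + ½) = -73944 + 15/2 = -147873/2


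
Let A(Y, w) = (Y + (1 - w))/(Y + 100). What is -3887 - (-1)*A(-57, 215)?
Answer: -167412/43 ≈ -3893.3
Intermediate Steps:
A(Y, w) = (1 + Y - w)/(100 + Y)
-3887 - (-1)*A(-57, 215) = -3887 - (-1)*(1 - 57 - 1*215)/(100 - 57) = -3887 - (-1)*(1 - 57 - 215)/43 = -3887 - (-1)*(1/43)*(-271) = -3887 - (-1)*(-271)/43 = -3887 - 1*271/43 = -3887 - 271/43 = -167412/43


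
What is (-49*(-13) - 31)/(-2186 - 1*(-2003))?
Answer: -202/61 ≈ -3.3115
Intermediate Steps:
(-49*(-13) - 31)/(-2186 - 1*(-2003)) = (637 - 31)/(-2186 + 2003) = 606/(-183) = 606*(-1/183) = -202/61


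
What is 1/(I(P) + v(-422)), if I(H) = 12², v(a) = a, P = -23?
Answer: -1/278 ≈ -0.0035971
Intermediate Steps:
I(H) = 144
1/(I(P) + v(-422)) = 1/(144 - 422) = 1/(-278) = -1/278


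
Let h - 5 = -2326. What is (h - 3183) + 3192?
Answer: -2312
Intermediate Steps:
h = -2321 (h = 5 - 2326 = -2321)
(h - 3183) + 3192 = (-2321 - 3183) + 3192 = -5504 + 3192 = -2312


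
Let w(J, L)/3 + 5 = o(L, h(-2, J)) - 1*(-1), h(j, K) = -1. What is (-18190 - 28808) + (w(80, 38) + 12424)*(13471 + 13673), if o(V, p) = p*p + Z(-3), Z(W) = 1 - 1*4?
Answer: 336701466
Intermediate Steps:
Z(W) = -3 (Z(W) = 1 - 4 = -3)
o(V, p) = -3 + p² (o(V, p) = p*p - 3 = p² - 3 = -3 + p²)
w(J, L) = -18 (w(J, L) = -15 + 3*((-3 + (-1)²) - 1*(-1)) = -15 + 3*((-3 + 1) + 1) = -15 + 3*(-2 + 1) = -15 + 3*(-1) = -15 - 3 = -18)
(-18190 - 28808) + (w(80, 38) + 12424)*(13471 + 13673) = (-18190 - 28808) + (-18 + 12424)*(13471 + 13673) = -46998 + 12406*27144 = -46998 + 336748464 = 336701466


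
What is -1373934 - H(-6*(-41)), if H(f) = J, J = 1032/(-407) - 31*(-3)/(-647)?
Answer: -361795960731/263329 ≈ -1.3739e+6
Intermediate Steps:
J = -705555/263329 (J = 1032*(-1/407) + 93*(-1/647) = -1032/407 - 93/647 = -705555/263329 ≈ -2.6794)
H(f) = -705555/263329
-1373934 - H(-6*(-41)) = -1373934 - 1*(-705555/263329) = -1373934 + 705555/263329 = -361795960731/263329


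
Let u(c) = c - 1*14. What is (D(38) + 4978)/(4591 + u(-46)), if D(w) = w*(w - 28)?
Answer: 5358/4531 ≈ 1.1825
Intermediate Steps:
u(c) = -14 + c (u(c) = c - 14 = -14 + c)
D(w) = w*(-28 + w)
(D(38) + 4978)/(4591 + u(-46)) = (38*(-28 + 38) + 4978)/(4591 + (-14 - 46)) = (38*10 + 4978)/(4591 - 60) = (380 + 4978)/4531 = 5358*(1/4531) = 5358/4531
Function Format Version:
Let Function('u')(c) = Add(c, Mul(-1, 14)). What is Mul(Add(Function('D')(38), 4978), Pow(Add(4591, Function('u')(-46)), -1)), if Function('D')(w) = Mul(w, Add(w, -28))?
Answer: Rational(5358, 4531) ≈ 1.1825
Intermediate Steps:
Function('u')(c) = Add(-14, c) (Function('u')(c) = Add(c, -14) = Add(-14, c))
Function('D')(w) = Mul(w, Add(-28, w))
Mul(Add(Function('D')(38), 4978), Pow(Add(4591, Function('u')(-46)), -1)) = Mul(Add(Mul(38, Add(-28, 38)), 4978), Pow(Add(4591, Add(-14, -46)), -1)) = Mul(Add(Mul(38, 10), 4978), Pow(Add(4591, -60), -1)) = Mul(Add(380, 4978), Pow(4531, -1)) = Mul(5358, Rational(1, 4531)) = Rational(5358, 4531)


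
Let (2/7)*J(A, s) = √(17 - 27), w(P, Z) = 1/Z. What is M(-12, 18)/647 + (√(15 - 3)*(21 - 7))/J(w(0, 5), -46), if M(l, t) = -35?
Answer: -35/647 - 4*I*√30/5 ≈ -0.054096 - 4.3818*I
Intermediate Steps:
J(A, s) = 7*I*√10/2 (J(A, s) = 7*√(17 - 27)/2 = 7*√(-10)/2 = 7*(I*√10)/2 = 7*I*√10/2)
M(-12, 18)/647 + (√(15 - 3)*(21 - 7))/J(w(0, 5), -46) = -35/647 + (√(15 - 3)*(21 - 7))/((7*I*√10/2)) = -35*1/647 + (√12*14)*(-I*√10/35) = -35/647 + ((2*√3)*14)*(-I*√10/35) = -35/647 + (28*√3)*(-I*√10/35) = -35/647 - 4*I*√30/5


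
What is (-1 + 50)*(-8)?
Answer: -392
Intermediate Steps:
(-1 + 50)*(-8) = 49*(-8) = -392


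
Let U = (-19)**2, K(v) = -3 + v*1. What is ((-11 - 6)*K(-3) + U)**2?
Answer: 214369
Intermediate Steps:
K(v) = -3 + v
U = 361
((-11 - 6)*K(-3) + U)**2 = ((-11 - 6)*(-3 - 3) + 361)**2 = (-17*(-6) + 361)**2 = (102 + 361)**2 = 463**2 = 214369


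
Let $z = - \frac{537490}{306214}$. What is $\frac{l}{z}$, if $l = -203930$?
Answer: $\frac{6244622102}{53749} \approx 1.1618 \cdot 10^{5}$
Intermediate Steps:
$z = - \frac{268745}{153107}$ ($z = \left(-537490\right) \frac{1}{306214} = - \frac{268745}{153107} \approx -1.7553$)
$\frac{l}{z} = - \frac{203930}{- \frac{268745}{153107}} = \left(-203930\right) \left(- \frac{153107}{268745}\right) = \frac{6244622102}{53749}$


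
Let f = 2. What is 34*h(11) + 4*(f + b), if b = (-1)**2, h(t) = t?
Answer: 386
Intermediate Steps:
b = 1
34*h(11) + 4*(f + b) = 34*11 + 4*(2 + 1) = 374 + 4*3 = 374 + 12 = 386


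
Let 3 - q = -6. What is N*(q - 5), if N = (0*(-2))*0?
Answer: 0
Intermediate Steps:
N = 0 (N = 0*0 = 0)
q = 9 (q = 3 - 1*(-6) = 3 + 6 = 9)
N*(q - 5) = 0*(9 - 5) = 0*4 = 0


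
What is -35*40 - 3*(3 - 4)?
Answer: -1397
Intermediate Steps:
-35*40 - 3*(3 - 4) = -1400 - 3*(-1) = -1400 + 3 = -1397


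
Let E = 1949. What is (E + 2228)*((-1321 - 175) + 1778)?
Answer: 1177914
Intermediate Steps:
(E + 2228)*((-1321 - 175) + 1778) = (1949 + 2228)*((-1321 - 175) + 1778) = 4177*(-1496 + 1778) = 4177*282 = 1177914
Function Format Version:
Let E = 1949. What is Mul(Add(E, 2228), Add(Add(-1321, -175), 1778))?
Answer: 1177914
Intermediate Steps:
Mul(Add(E, 2228), Add(Add(-1321, -175), 1778)) = Mul(Add(1949, 2228), Add(Add(-1321, -175), 1778)) = Mul(4177, Add(-1496, 1778)) = Mul(4177, 282) = 1177914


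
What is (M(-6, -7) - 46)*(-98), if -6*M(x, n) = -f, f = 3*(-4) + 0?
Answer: 4704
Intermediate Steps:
f = -12 (f = -12 + 0 = -12)
M(x, n) = -2 (M(x, n) = -(-1)*(-12)/6 = -1/6*12 = -2)
(M(-6, -7) - 46)*(-98) = (-2 - 46)*(-98) = -48*(-98) = 4704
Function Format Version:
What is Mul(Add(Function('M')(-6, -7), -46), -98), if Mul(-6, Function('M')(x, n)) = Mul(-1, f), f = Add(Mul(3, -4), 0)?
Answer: 4704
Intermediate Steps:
f = -12 (f = Add(-12, 0) = -12)
Function('M')(x, n) = -2 (Function('M')(x, n) = Mul(Rational(-1, 6), Mul(-1, -12)) = Mul(Rational(-1, 6), 12) = -2)
Mul(Add(Function('M')(-6, -7), -46), -98) = Mul(Add(-2, -46), -98) = Mul(-48, -98) = 4704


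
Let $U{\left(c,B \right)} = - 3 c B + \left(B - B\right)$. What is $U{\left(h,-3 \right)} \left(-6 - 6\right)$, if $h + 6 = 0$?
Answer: $648$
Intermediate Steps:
$h = -6$ ($h = -6 + 0 = -6$)
$U{\left(c,B \right)} = - 3 B c$ ($U{\left(c,B \right)} = - 3 B c + 0 = - 3 B c$)
$U{\left(h,-3 \right)} \left(-6 - 6\right) = \left(-3\right) \left(-3\right) \left(-6\right) \left(-6 - 6\right) = \left(-54\right) \left(-12\right) = 648$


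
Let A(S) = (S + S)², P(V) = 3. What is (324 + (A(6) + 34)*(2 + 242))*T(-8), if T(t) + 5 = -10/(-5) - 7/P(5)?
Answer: -700096/3 ≈ -2.3337e+5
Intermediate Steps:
A(S) = 4*S² (A(S) = (2*S)² = 4*S²)
T(t) = -16/3 (T(t) = -5 + (-10/(-5) - 7/3) = -5 + (-10*(-⅕) - 7*⅓) = -5 + (2 - 7/3) = -5 - ⅓ = -16/3)
(324 + (A(6) + 34)*(2 + 242))*T(-8) = (324 + (4*6² + 34)*(2 + 242))*(-16/3) = (324 + (4*36 + 34)*244)*(-16/3) = (324 + (144 + 34)*244)*(-16/3) = (324 + 178*244)*(-16/3) = (324 + 43432)*(-16/3) = 43756*(-16/3) = -700096/3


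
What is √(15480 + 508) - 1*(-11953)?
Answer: 11953 + 2*√3997 ≈ 12079.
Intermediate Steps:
√(15480 + 508) - 1*(-11953) = √15988 + 11953 = 2*√3997 + 11953 = 11953 + 2*√3997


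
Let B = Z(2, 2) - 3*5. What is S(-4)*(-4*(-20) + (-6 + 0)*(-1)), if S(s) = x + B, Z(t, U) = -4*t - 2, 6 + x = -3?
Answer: -2924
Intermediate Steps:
x = -9 (x = -6 - 3 = -9)
Z(t, U) = -2 - 4*t
B = -25 (B = (-2 - 4*2) - 3*5 = (-2 - 8) - 15 = -10 - 15 = -25)
S(s) = -34 (S(s) = -9 - 25 = -34)
S(-4)*(-4*(-20) + (-6 + 0)*(-1)) = -34*(-4*(-20) + (-6 + 0)*(-1)) = -34*(80 - 6*(-1)) = -34*(80 + 6) = -34*86 = -2924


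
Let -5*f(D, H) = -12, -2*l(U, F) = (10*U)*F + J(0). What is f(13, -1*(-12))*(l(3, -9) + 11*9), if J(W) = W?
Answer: 2808/5 ≈ 561.60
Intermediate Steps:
l(U, F) = -5*F*U (l(U, F) = -((10*U)*F + 0)/2 = -(10*F*U + 0)/2 = -5*F*U)
f(D, H) = 12/5 (f(D, H) = -⅕*(-12) = 12/5)
f(13, -1*(-12))*(l(3, -9) + 11*9) = 12*(-5*(-9)*3 + 11*9)/5 = 12*(135 + 99)/5 = (12/5)*234 = 2808/5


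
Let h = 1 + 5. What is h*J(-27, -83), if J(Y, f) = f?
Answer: -498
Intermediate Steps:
h = 6
h*J(-27, -83) = 6*(-83) = -498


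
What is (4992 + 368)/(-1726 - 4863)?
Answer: -5360/6589 ≈ -0.81348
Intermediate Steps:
(4992 + 368)/(-1726 - 4863) = 5360/(-6589) = 5360*(-1/6589) = -5360/6589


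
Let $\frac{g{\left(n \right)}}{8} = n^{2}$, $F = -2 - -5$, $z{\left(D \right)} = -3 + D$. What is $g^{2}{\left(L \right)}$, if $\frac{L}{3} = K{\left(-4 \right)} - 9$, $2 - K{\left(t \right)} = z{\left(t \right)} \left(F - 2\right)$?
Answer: $0$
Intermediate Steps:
$F = 3$ ($F = -2 + 5 = 3$)
$K{\left(t \right)} = 5 - t$ ($K{\left(t \right)} = 2 - \left(-3 + t\right) \left(3 - 2\right) = 2 - \left(-3 + t\right) 1 = 2 - \left(-3 + t\right) = 5 - t$)
$L = 0$ ($L = 3 \left(\left(5 - -4\right) - 9\right) = 3 \left(\left(5 + 4\right) - 9\right) = 3 \left(9 - 9\right) = 3 \cdot 0 = 0$)
$g{\left(n \right)} = 8 n^{2}$
$g^{2}{\left(L \right)} = \left(8 \cdot 0^{2}\right)^{2} = \left(8 \cdot 0\right)^{2} = 0^{2} = 0$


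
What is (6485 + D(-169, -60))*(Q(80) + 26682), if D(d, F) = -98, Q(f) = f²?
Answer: 211294734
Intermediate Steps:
(6485 + D(-169, -60))*(Q(80) + 26682) = (6485 - 98)*(80² + 26682) = 6387*(6400 + 26682) = 6387*33082 = 211294734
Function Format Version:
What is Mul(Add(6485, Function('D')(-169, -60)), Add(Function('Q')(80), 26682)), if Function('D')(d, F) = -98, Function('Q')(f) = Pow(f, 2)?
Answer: 211294734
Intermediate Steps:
Mul(Add(6485, Function('D')(-169, -60)), Add(Function('Q')(80), 26682)) = Mul(Add(6485, -98), Add(Pow(80, 2), 26682)) = Mul(6387, Add(6400, 26682)) = Mul(6387, 33082) = 211294734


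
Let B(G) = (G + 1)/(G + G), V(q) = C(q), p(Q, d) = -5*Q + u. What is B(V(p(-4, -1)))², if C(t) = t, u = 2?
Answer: 529/1936 ≈ 0.27324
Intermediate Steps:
p(Q, d) = 2 - 5*Q (p(Q, d) = -5*Q + 2 = 2 - 5*Q)
V(q) = q
B(G) = (1 + G)/(2*G) (B(G) = (1 + G)/((2*G)) = (1 + G)*(1/(2*G)) = (1 + G)/(2*G))
B(V(p(-4, -1)))² = ((1 + (2 - 5*(-4)))/(2*(2 - 5*(-4))))² = ((1 + (2 + 20))/(2*(2 + 20)))² = ((½)*(1 + 22)/22)² = ((½)*(1/22)*23)² = (23/44)² = 529/1936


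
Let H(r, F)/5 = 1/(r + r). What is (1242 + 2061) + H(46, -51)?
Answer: 303881/92 ≈ 3303.1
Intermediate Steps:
H(r, F) = 5/(2*r) (H(r, F) = 5/(r + r) = 5/((2*r)) = 5*(1/(2*r)) = 5/(2*r))
(1242 + 2061) + H(46, -51) = (1242 + 2061) + (5/2)/46 = 3303 + (5/2)*(1/46) = 3303 + 5/92 = 303881/92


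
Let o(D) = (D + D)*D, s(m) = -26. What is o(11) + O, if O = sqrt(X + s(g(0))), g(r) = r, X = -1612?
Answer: 242 + 3*I*sqrt(182) ≈ 242.0 + 40.472*I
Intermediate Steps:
o(D) = 2*D**2 (o(D) = (2*D)*D = 2*D**2)
O = 3*I*sqrt(182) (O = sqrt(-1612 - 26) = sqrt(-1638) = 3*I*sqrt(182) ≈ 40.472*I)
o(11) + O = 2*11**2 + 3*I*sqrt(182) = 2*121 + 3*I*sqrt(182) = 242 + 3*I*sqrt(182)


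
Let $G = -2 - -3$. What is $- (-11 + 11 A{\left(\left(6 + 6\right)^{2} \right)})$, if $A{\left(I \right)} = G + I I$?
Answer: $-228096$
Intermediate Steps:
$G = 1$ ($G = -2 + 3 = 1$)
$A{\left(I \right)} = 1 + I^{2}$ ($A{\left(I \right)} = 1 + I I = 1 + I^{2}$)
$- (-11 + 11 A{\left(\left(6 + 6\right)^{2} \right)}) = - (-11 + 11 \left(1 + \left(\left(6 + 6\right)^{2}\right)^{2}\right)) = - (-11 + 11 \left(1 + \left(12^{2}\right)^{2}\right)) = - (-11 + 11 \left(1 + 144^{2}\right)) = - (-11 + 11 \left(1 + 20736\right)) = - (-11 + 11 \cdot 20737) = - (-11 + 228107) = \left(-1\right) 228096 = -228096$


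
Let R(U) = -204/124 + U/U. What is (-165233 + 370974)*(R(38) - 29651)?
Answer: -189117332941/31 ≈ -6.1006e+9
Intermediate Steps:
R(U) = -20/31 (R(U) = -204*1/124 + 1 = -51/31 + 1 = -20/31)
(-165233 + 370974)*(R(38) - 29651) = (-165233 + 370974)*(-20/31 - 29651) = 205741*(-919201/31) = -189117332941/31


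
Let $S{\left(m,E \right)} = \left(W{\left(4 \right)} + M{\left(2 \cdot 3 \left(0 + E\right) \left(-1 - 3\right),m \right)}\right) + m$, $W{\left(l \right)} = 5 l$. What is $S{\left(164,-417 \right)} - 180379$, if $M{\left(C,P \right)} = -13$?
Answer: $-180208$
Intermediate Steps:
$S{\left(m,E \right)} = 7 + m$ ($S{\left(m,E \right)} = \left(5 \cdot 4 - 13\right) + m = \left(20 - 13\right) + m = 7 + m$)
$S{\left(164,-417 \right)} - 180379 = \left(7 + 164\right) - 180379 = 171 - 180379 = -180208$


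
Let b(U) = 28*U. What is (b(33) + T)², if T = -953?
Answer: 841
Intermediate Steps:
(b(33) + T)² = (28*33 - 953)² = (924 - 953)² = (-29)² = 841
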